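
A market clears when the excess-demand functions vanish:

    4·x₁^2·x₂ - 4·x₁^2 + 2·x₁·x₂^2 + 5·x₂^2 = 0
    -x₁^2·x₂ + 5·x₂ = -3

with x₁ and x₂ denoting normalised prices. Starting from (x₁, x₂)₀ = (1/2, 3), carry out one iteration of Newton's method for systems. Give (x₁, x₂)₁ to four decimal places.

At (1/2, 3): F = (56.0000, 17.2500).
Jacobian J = [[8·x₁·x₂ - 8·x₁ + 2·x₂^2, 4·x₁^2 + 4·x₁·x₂ + 10·x₂], [-2·x₁·x₂, -x₁^2 + 5]].
At the point, J = [[26.0000, 37.0000], [-3.0000, 4.7500]] (det J = 234.5000).
Solving J·Δ = −F gives Δ = (1.5874, -2.6290).
Then the next iterate is (x₁, x₂)₁ = (2.0874, 0.3710).

(2.0874, 0.3710)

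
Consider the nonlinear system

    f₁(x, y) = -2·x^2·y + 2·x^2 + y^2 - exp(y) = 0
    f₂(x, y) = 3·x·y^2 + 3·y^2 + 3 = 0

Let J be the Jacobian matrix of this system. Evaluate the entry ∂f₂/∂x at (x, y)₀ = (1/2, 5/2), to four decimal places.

18.7500

∂f₂/∂x = 3·y^2.
At (1/2, 5/2) this is 18.7500.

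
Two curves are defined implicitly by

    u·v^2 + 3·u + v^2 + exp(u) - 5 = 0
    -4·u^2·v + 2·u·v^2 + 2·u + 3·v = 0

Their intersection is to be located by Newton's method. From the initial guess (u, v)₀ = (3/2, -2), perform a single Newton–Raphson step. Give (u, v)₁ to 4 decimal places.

(1.3625, -0.7597)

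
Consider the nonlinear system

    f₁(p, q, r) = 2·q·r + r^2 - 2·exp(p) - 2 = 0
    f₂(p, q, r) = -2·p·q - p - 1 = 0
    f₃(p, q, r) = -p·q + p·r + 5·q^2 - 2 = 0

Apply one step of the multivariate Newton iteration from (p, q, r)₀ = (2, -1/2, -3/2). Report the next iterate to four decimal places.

(1.1490, -0.7500, -1.4255)

At (2, -1/2, -3/2): F = (-13.028112, -1.0000, -2.7500).
Jacobian J = [[-2·exp(p), 2·r, 2·q + 2·r], [-2·q - 1, -2·p, 0], [-q + r, -p + 10·q, p]].
At the point, J = [[-14.778112, -3.0000, -4.0000], [0.0000, -4.0000, 0.0000], [-1.0000, -7.0000, 2.0000]] (det J = 134.224898).
Solving J·Δ = −F gives Δ = (-0.8510, -0.2500, 0.0745).
Then the next iterate is (p, q, r)₁ = (1.1490, -0.7500, -1.4255).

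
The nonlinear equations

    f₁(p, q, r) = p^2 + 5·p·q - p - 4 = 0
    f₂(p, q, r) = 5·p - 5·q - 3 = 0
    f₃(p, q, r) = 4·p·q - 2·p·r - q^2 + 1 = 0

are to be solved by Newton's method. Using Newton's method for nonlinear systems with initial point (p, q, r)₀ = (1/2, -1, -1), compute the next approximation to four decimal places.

At (1/2, -1, -1): F = (-6.7500, 4.5000, -1.0000).
Jacobian J = [[2·p + 5·q - 1, 5·p, 0], [5, -5, 0], [4·q - 2·r, 4·p - 2·q, -2·p]].
At the point, J = [[-5.0000, 2.5000, 0.0000], [5.0000, -5.0000, 0.0000], [-2.0000, 4.0000, -1.0000]] (det J = -12.5000).
Solving J·Δ = −F gives Δ = (-1.8000, -0.9000, -1.0000).
Then the next iterate is (p, q, r)₁ = (-1.3000, -1.9000, -2.0000).

(-1.3000, -1.9000, -2.0000)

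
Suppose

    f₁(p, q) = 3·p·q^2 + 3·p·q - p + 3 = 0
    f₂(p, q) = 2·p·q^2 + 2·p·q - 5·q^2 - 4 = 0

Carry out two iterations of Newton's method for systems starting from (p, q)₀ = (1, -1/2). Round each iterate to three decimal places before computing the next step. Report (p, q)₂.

(3.084, -0.187)

At (1, -1/2): F = (1.250, -5.750).
Jacobian J = [[3·q^2 + 3·q - 1, 6·p·q + 3·p], [2·q^2 + 2·q, 4·p·q + 2·p - 10·q]].
At the point, J = [[-1.750, 0.000], [-0.500, 5.000]] (det J = -8.750).
Solving J·Δ = −F gives Δ = (0.714, 1.221).
Then the next iterate is (p, q)₁ = (1.714, 0.721).
Round to (1.714, 0.721) and repeat: F = (7.66640, -2.34560), J = [[2.72252, 12.55676], [2.48168, 1.16118]].
Δ = (1.370, -0.908), so (p, q)₂ = (3.084, -0.187).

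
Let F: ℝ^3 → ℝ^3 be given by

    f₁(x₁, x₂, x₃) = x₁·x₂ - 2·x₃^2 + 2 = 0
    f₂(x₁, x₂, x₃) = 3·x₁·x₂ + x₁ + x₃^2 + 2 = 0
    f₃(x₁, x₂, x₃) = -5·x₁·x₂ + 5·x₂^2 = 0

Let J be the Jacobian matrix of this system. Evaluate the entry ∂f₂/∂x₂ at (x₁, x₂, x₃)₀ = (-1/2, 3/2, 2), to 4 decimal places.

∂f₂/∂x₂ = 3·x₁.
At (-1/2, 3/2, 2) this is -1.5000.

-1.5000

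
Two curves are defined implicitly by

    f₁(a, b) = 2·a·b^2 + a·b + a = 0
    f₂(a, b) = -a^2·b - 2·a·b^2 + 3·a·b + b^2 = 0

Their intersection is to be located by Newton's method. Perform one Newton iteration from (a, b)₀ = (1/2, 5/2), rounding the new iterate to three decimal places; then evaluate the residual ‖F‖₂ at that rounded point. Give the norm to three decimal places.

At (1/2, 5/2): F = (8.000, 3.125).
Jacobian J = [[2·b^2 + b + 1, 4·a·b + a], [-2·a·b - 2·b^2 + 3·b, -a^2 - 4·a·b + 3·a + 2·b]].
At the point, J = [[16.000, 5.500], [-7.500, 1.250]] (det J = 61.250).
Solving J·Δ = −F gives Δ = (0.117, -1.796).
Then the next iterate is (a, b)₁ = (0.617, 0.704).
Re-evaluating at (0.617, 0.704): F = (1.66296, 0.91912), so ‖F‖₂ = 1.900.

1.900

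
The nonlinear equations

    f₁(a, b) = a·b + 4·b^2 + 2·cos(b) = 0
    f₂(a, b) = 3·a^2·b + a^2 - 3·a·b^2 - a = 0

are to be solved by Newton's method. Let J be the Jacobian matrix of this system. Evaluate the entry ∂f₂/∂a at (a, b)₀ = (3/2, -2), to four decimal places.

-28.0000

∂f₂/∂a = 6·a·b + 2·a - 3·b^2 - 1.
At (3/2, -2) this is -28.0000.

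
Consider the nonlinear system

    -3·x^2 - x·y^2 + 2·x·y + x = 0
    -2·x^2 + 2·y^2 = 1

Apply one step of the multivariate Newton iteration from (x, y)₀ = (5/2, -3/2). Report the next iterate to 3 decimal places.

(1.299, -0.999)

At (5/2, -3/2): F = (-29.375, -9.000).
Jacobian J = [[-6·x - y^2 + 2·y + 1, -2·x·y + 2·x], [-4·x, 4·y]].
At the point, J = [[-19.250, 12.500], [-10.000, -6.000]] (det J = 240.500).
Solving J·Δ = −F gives Δ = (-1.201, 0.501).
Then the next iterate is (x, y)₁ = (1.299, -0.999).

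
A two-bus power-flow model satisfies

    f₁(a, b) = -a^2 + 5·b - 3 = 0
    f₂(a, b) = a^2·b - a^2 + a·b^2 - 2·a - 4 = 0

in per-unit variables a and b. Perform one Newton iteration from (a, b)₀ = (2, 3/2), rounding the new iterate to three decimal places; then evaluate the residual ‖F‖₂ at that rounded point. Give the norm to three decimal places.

At (2, 3/2): F = (0.500, -1.500).
Jacobian J = [[-2·a, 5], [2·a·b - 2·a + b^2 - 2, a^2 + 2·a·b]].
At the point, J = [[-4.000, 5.000], [2.250, 10.000]] (det J = -51.250).
Solving J·Δ = −F gives Δ = (0.244, 0.095).
Then the next iterate is (a, b)₁ = (2.244, 1.595).
Re-evaluating at (2.244, 1.595): F = (-0.06054, 0.21694), so ‖F‖₂ = 0.225.

0.225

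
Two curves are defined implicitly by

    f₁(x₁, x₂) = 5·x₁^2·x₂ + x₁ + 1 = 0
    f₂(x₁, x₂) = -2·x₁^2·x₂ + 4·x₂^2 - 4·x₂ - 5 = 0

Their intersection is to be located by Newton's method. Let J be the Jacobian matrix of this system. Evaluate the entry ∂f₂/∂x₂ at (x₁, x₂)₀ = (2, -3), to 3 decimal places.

-36.000

∂f₂/∂x₂ = -2·x₁^2 + 8·x₂ - 4.
At (2, -3) this is -36.000.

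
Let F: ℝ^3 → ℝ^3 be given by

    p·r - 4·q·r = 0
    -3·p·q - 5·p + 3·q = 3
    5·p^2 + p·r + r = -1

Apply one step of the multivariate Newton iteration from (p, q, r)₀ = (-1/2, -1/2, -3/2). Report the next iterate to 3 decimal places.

(-0.364, 0.217, -2.732)

At (-1/2, -1/2, -3/2): F = (-2.250, -2.750, 1.500).
Jacobian J = [[r, -4·r, p - 4·q], [-3·q - 5, -3·p + 3, 0], [10·p + r, 0, p + 1]].
At the point, J = [[-1.500, 6.000, 1.500], [-3.500, 4.500, 0.000], [-6.500, 0.000, 0.500]] (det J = 51.000).
Solving J·Δ = −F gives Δ = (0.136, 0.717, -1.232).
Then the next iterate is (p, q, r)₁ = (-0.364, 0.217, -2.732).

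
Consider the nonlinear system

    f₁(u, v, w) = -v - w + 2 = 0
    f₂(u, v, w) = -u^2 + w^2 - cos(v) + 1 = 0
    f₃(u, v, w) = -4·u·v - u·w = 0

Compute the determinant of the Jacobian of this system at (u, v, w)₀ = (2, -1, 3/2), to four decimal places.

-33.6037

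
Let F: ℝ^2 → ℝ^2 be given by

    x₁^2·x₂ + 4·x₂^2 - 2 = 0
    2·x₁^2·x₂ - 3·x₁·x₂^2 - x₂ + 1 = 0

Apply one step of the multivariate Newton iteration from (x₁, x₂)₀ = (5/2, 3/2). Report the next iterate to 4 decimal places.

(1.6195, 0.9646)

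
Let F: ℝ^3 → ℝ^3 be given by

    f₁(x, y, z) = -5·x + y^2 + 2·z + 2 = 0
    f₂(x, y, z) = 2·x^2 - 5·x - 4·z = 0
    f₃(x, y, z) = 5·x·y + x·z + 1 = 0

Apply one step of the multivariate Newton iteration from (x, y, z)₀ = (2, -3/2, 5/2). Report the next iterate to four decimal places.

(-0.4725, -0.8654, -2.3544)

At (2, -3/2, 5/2): F = (-0.7500, -12.0000, -9.0000).
Jacobian J = [[-5, 2·y, 2], [4·x - 5, 0, -4], [5·y + z, 5·x, x]].
At the point, J = [[-5.0000, -3.0000, 2.0000], [3.0000, 0.0000, -4.0000], [-5.0000, 10.0000, 2.0000]] (det J = -182.0000).
Solving J·Δ = −F gives Δ = (-2.4725, 0.6346, -4.8544).
Then the next iterate is (x, y, z)₁ = (-0.4725, -0.8654, -2.3544).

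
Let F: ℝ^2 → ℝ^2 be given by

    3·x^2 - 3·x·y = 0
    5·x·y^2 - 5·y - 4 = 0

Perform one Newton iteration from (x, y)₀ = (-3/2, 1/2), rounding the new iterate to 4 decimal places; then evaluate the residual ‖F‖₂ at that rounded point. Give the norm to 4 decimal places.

At (-3/2, 1/2): F = (9.0000, -8.3750).
Jacobian J = [[6·x - 3·y, -3·x], [5·y^2, 10·x·y - 5]].
At the point, J = [[-10.5000, 4.5000], [1.2500, -12.5000]] (det J = 125.6250).
Solving J·Δ = −F gives Δ = (0.5955, -0.6104).
Then the next iterate is (x, y)₁ = (-0.9045, -0.1104).
Re-evaluating at (-0.9045, -0.1104): F = (2.154790, -3.503121), so ‖F‖₂ = 4.1128.

4.1128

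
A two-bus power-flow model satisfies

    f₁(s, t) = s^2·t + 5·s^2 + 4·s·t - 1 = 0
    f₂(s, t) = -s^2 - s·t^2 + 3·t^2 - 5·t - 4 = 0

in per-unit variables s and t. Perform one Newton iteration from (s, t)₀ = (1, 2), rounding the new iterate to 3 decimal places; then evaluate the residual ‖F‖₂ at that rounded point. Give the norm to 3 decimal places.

3.504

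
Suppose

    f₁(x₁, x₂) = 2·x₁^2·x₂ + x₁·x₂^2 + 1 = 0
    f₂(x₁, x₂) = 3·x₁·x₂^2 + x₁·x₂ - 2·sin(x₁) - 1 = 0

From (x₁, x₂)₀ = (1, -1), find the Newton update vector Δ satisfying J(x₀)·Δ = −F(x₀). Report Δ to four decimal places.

(0.0000, -0.1366)

At (1, -1): F = (0.0000, -0.682942).
Jacobian J = [[4·x₁·x₂ + x₂^2, 2·x₁^2 + 2·x₁·x₂], [3·x₂^2 + x₂ - 2·cos(x₁), 6·x₁·x₂ + x₁]].
At the point, J = [[-3.0000, 0.0000], [0.919395, -5.0000]] (det J = 15.0000).
Solving J·Δ = −F gives Δ = (0.0000, -0.1366).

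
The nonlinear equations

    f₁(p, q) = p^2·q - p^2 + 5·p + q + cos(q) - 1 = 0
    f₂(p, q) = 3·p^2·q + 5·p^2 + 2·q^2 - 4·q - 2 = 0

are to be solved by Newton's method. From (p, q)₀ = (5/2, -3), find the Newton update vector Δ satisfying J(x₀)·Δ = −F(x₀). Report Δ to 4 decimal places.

(0.6594, 3.7045)

At (5/2, -3): F = (-17.489992, 3.0000).
Jacobian J = [[2·p·q - 2·p + 5, p^2 - sin(q) + 1], [6·p·q + 10·p, 3·p^2 + 4·q - 4]].
At the point, J = [[-15.0000, 7.391120], [-20.0000, 2.7500]] (det J = 106.572400).
Solving J·Δ = −F gives Δ = (0.6594, 3.7045).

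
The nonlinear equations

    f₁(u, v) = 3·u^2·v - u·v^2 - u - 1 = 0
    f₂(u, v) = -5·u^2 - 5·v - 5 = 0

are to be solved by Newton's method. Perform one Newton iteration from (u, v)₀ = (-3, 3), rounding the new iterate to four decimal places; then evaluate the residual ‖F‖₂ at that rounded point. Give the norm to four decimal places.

At (-3, 3): F = (110.0000, -65.0000).
Jacobian J = [[6·u·v - v^2 - 1, 3·u^2 - 2·u·v], [-10·u, -5]].
At the point, J = [[-64.0000, 45.0000], [30.0000, -5.0000]] (det J = -1030.0000).
Solving J·Δ = −F gives Δ = (2.3058, 0.8350).
Then the next iterate is (u, v)₁ = (-0.6942, 3.8350).
Re-evaluating at (-0.6942, 3.8350): F = (15.448372, -26.584568), so ‖F‖₂ = 30.7472.

30.7472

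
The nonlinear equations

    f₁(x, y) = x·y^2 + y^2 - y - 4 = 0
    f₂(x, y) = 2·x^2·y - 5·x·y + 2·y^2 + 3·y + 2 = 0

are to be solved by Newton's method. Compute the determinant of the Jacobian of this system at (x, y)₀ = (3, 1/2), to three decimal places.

-8.500

J = [[y^2, 2·x·y + 2·y - 1], [4·x·y - 5·y, 2·x^2 - 5·x + 4·y + 3]].
At the point, J = [[0.250, 3.000], [3.500, 8.000]].
det J = -8.500.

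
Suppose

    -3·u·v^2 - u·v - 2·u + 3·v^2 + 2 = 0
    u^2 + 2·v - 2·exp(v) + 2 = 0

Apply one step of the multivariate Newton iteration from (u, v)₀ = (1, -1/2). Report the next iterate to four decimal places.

(-4.1459, 11.5783)

At (1, -1/2): F = (0.5000, 0.786939).
Jacobian J = [[-3·v^2 - v - 2, -6·u·v - u + 6·v], [2·u, -2·exp(v) + 2]].
At the point, J = [[-2.2500, -1.0000], [2.0000, 0.786939]] (det J = 0.229388).
Solving J·Δ = −F gives Δ = (-5.1459, 12.0783).
Then the next iterate is (u, v)₁ = (-4.1459, 11.5783).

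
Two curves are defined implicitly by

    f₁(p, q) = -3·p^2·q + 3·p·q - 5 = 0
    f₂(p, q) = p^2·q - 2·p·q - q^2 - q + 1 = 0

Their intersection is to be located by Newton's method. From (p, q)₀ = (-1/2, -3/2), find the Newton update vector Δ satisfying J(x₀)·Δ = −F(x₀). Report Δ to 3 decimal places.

(-0.467, 1.147)

At (-1/2, -3/2): F = (-1.625, -1.625).
Jacobian J = [[-6·p·q + 3·q, -3·p^2 + 3·p], [2·p·q - 2·q, p^2 - 2·p - 2·q - 1]].
At the point, J = [[-9.000, -2.250], [4.500, 3.250]] (det J = -19.125).
Solving J·Δ = −F gives Δ = (-0.467, 1.147).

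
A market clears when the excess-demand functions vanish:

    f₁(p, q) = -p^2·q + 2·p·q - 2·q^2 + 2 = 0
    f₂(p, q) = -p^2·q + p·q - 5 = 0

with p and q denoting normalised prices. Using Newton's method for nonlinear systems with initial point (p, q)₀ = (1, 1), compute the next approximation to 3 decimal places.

(-4.000, 1.333)

At (1, 1): F = (1.000, -5.000).
Jacobian J = [[-2·p·q + 2·q, -p^2 + 2·p - 4·q], [-2·p·q + q, -p^2 + p]].
At the point, J = [[0.000, -3.000], [-1.000, 0.000]] (det J = -3.000).
Solving J·Δ = −F gives Δ = (-5.000, 0.333).
Then the next iterate is (p, q)₁ = (-4.000, 1.333).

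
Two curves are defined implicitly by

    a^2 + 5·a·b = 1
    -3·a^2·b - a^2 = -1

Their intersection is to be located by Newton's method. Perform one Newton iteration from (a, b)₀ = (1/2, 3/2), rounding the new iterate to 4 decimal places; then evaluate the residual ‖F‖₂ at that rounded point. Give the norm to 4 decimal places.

At (1/2, 3/2): F = (3.0000, -0.3750).
Jacobian J = [[2·a + 5·b, 5·a], [-6·a·b - 2·a, -3·a^2]].
At the point, J = [[8.5000, 2.5000], [-5.5000, -0.7500]] (det J = 7.3750).
Solving J·Δ = −F gives Δ = (0.1780, -1.8051).
Then the next iterate is (a, b)₁ = (0.6780, -0.3051).
Re-evaluating at (0.6780, -0.3051): F = (-1.574605, 0.961065), so ‖F‖₂ = 1.8447.

1.8447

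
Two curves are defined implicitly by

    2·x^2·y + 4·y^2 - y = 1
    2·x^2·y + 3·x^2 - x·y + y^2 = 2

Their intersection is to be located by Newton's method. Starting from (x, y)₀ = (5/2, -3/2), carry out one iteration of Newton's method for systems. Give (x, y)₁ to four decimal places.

At (5/2, -3/2): F = (-9.2500, 4.0000).
Jacobian J = [[4·x·y, 2·x^2 + 8·y - 1], [4·x·y + 6·x - y, 2·x^2 - x + 2·y]].
At the point, J = [[-15.0000, -0.5000], [1.5000, 7.0000]] (det J = -104.2500).
Solving J·Δ = −F gives Δ = (-0.6019, -0.4424).
Then the next iterate is (x, y)₁ = (1.8981, -1.9424).

(1.8981, -1.9424)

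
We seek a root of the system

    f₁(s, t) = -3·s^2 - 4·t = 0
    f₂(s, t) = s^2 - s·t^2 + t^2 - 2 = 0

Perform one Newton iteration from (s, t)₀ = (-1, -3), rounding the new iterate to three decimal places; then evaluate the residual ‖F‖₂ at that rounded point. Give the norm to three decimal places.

3.591

At (-1, -3): F = (9.000, 17.000).
Jacobian J = [[-6·s, -4], [2·s - t^2, -2·s·t + 2·t]].
At the point, J = [[6.000, -4.000], [-11.000, -12.000]] (det J = -116.000).
Solving J·Δ = −F gives Δ = (-0.345, 1.733).
Then the next iterate is (s, t)₁ = (-1.345, -1.267).
Re-evaluating at (-1.345, -1.267): F = (-0.35907, 3.57343), so ‖F‖₂ = 3.591.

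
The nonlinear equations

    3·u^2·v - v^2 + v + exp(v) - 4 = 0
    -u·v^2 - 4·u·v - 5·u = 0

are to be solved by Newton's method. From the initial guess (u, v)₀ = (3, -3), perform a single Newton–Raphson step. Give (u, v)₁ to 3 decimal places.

(1.525, -2.492)

At (3, -3): F = (-96.95021, -6.000).
Jacobian J = [[6·u·v, 3·u^2 - 2·v + exp(v) + 1], [-v^2 - 4·v - 5, -2·u·v - 4·u]].
At the point, J = [[-54.000, 34.04979], [-2.000, 6.000]] (det J = -255.90043).
Solving J·Δ = −F gives Δ = (-1.475, 0.508).
Then the next iterate is (u, v)₁ = (1.525, -2.492).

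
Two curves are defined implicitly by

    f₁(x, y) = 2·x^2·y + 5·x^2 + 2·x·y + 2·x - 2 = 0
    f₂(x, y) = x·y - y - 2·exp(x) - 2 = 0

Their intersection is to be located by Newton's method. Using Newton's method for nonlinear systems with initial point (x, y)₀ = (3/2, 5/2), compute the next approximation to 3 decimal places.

(0.181, 4.874)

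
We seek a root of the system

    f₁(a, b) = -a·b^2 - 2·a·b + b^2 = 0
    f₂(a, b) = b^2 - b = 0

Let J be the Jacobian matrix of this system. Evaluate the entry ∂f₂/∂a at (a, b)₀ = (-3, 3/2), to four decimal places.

0.0000

∂f₂/∂a = 0.
At (-3, 3/2) this is 0.0000.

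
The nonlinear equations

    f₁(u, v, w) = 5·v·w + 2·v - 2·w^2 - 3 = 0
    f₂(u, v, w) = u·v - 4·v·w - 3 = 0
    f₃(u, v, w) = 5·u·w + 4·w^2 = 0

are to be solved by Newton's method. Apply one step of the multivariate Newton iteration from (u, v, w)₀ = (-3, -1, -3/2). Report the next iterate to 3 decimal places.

(-3.790, -1.112, -0.114)

At (-3, -1, -3/2): F = (-2.000, -6.000, 31.500).
Jacobian J = [[0, 5·w + 2, 5·v - 4·w], [v, u - 4·w, -4·v], [5·w, 0, 5·u + 8·w]].
At the point, J = [[0.000, -5.500, 1.000], [-1.000, 3.000, 4.000], [-7.500, 0.000, -27.000]] (det J = 336.000).
Solving J·Δ = −F gives Δ = (-0.790, -0.112, 1.386).
Then the next iterate is (u, v, w)₁ = (-3.790, -1.112, -0.114).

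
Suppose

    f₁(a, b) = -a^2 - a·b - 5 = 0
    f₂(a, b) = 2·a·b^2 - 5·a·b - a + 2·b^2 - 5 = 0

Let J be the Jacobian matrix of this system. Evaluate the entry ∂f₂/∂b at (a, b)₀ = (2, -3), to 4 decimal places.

-46.0000

∂f₂/∂b = 4·a·b - 5·a + 4·b.
At (2, -3) this is -46.0000.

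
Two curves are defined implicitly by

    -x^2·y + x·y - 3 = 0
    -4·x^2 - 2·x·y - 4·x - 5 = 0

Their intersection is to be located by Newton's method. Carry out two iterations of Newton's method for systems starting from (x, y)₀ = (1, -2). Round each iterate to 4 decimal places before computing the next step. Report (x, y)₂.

(1.9518, -8.1096)

At (1, -2): F = (-3.0000, -9.0000).
Jacobian J = [[-2·x·y + y, -x^2 + x], [-8·x - 2·y - 4, -2·x]].
At the point, J = [[2.0000, 0.0000], [-8.0000, -2.0000]] (det J = -4.0000).
Solving J·Δ = −F gives Δ = (1.5000, -10.5000).
Then the next iterate is (x, y)₁ = (2.5000, -12.5000).
Round to (2.5000, -12.5000) and repeat: F = (43.8750, 22.5000), J = [[50.0000, -3.7500], [1.0000, -5.0000]].
Δ = (-0.5482, 4.3904), so (x, y)₂ = (1.9518, -8.1096).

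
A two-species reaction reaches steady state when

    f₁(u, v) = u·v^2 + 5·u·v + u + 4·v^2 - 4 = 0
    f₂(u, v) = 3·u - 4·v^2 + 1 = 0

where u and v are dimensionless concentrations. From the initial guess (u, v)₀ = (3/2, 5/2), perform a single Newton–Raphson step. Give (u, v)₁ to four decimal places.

(0.8400, 1.4260)

At (3/2, 5/2): F = (50.6250, -19.5000).
Jacobian J = [[v^2 + 5·v + 1, 2·u·v + 5·u + 8·v], [3, -8·v]].
At the point, J = [[19.7500, 35.0000], [3.0000, -20.0000]] (det J = -500.0000).
Solving J·Δ = −F gives Δ = (-0.6600, -1.0740).
Then the next iterate is (u, v)₁ = (0.8400, 1.4260).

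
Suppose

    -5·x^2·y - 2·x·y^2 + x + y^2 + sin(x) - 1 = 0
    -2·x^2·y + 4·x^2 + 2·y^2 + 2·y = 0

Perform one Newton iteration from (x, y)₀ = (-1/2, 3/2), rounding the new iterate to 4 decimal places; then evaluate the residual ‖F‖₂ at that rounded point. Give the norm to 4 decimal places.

2.0699

At (-1/2, 3/2): F = (0.645574, 7.7500).
Jacobian J = [[-10·x·y - 2·y^2 + cos(x) + 1, -5·x^2 - 4·x·y + 2·y], [-4·x·y + 8·x, -2·x^2 + 4·y + 2]].
At the point, J = [[4.877583, 4.7500], [-1.0000, 7.5000]] (det J = 41.331869).
Solving J·Δ = −F gives Δ = (0.7735, -0.9302).
Then the next iterate is (x, y)₁ = (0.2735, 0.5698).
Re-evaluating at (0.2735, 0.5698): F = (-0.522432, 2.002908), so ‖F‖₂ = 2.0699.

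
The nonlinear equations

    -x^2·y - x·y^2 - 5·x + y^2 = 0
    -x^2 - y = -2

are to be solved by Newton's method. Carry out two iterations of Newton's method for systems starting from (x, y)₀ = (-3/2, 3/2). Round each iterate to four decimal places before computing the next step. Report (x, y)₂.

At (-3/2, 3/2): F = (9.7500, -1.7500).
Jacobian J = [[-2·x·y - y^2 - 5, -x^2 - 2·x·y + 2·y], [-2·x, -1]].
At the point, J = [[-2.7500, 5.2500], [3.0000, -1.0000]] (det J = -13.0000).
Solving J·Δ = −F gives Δ = (-0.0433, -1.8798).
Then the next iterate is (x, y)₁ = (-1.5433, -0.3798).
Round to (-1.5433, -0.3798) and repeat: F = (8.987964, -0.001975), J = [[-6.316539, -4.313666], [3.0866, -1.0000]].
Δ = (0.4583, 1.4125), so (x, y)₂ = (-1.0850, 1.0327).

(-1.0850, 1.0327)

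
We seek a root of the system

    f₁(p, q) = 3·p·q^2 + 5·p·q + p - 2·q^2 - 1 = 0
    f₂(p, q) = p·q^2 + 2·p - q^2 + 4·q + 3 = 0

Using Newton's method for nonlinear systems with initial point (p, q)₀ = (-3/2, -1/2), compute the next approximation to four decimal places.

At (-3/2, -1/2): F = (-0.3750, -2.6250).
Jacobian J = [[3·q^2 + 5·q + 1, 6·p·q + 5·p - 4·q], [q^2 + 2, 2·p·q - 2·q + 4]].
At the point, J = [[-0.7500, -1.0000], [2.2500, 6.5000]] (det J = -2.6250).
Solving J·Δ = −F gives Δ = (-1.9286, 1.0714).
Then the next iterate is (p, q)₁ = (-3.4286, 0.5714).

(-3.4286, 0.5714)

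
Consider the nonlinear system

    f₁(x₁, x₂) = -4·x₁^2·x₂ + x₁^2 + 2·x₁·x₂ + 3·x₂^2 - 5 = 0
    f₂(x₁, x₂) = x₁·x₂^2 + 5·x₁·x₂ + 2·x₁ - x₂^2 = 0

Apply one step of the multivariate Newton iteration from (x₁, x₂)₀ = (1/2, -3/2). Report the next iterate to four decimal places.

(-1.5283, -2.1792)

At (1/2, -3/2): F = (2.0000, -3.8750).
Jacobian J = [[-8·x₁·x₂ + 2·x₁ + 2·x₂, -4·x₁^2 + 2·x₁ + 6·x₂], [x₂^2 + 5·x₂ + 2, 2·x₁·x₂ + 5·x₁ - 2·x₂]].
At the point, J = [[4.0000, -9.0000], [-3.2500, 4.0000]] (det J = -13.2500).
Solving J·Δ = −F gives Δ = (-2.0283, -0.6792).
Then the next iterate is (x₁, x₂)₁ = (-1.5283, -2.1792).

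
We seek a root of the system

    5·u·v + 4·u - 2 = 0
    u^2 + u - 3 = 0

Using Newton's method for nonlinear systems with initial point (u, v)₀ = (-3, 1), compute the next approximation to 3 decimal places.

(-2.400, -0.573)

At (-3, 1): F = (-29.000, 3.000).
Jacobian J = [[5·v + 4, 5·u], [2·u + 1, 0]].
At the point, J = [[9.000, -15.000], [-5.000, 0.000]] (det J = -75.000).
Solving J·Δ = −F gives Δ = (0.600, -1.573).
Then the next iterate is (u, v)₁ = (-2.400, -0.573).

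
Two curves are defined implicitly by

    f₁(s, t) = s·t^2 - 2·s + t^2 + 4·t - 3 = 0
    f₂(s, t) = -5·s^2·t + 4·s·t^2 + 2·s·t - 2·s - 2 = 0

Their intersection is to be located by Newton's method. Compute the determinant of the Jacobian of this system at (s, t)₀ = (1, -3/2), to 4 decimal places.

J = [[t^2 - 2, 2·s·t + 2·t + 4], [-10·s·t + 4·t^2 + 2·t - 2, -5·s^2 + 8·s·t + 2·s]].
At the point, J = [[0.2500, -2.0000], [19.0000, -15.0000]].
det J = 34.2500.

34.2500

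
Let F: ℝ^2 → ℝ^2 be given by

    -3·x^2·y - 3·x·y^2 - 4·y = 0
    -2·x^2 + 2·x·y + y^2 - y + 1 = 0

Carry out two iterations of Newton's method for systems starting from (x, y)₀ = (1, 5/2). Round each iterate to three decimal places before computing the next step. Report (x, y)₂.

At (1, 5/2): F = (-36.250, 7.750).
Jacobian J = [[-6·x·y - 3·y^2, -3·x^2 - 6·x·y - 4], [-4·x + 2·y, 2·x + 2·y - 1]].
At the point, J = [[-33.750, -22.000], [1.000, 6.000]] (det J = -180.500).
Solving J·Δ = −F gives Δ = (-0.260, -1.248).
Then the next iterate is (x, y)₁ = (0.740, 1.252).
Round to (0.740, 1.252) and repeat: F = (-10.54464, 2.07326), J = [[-10.26139, -11.20168], [-0.456, 2.984]].
Δ = (-0.231, -0.730), so (x, y)₂ = (0.509, 0.522).

(0.509, 0.522)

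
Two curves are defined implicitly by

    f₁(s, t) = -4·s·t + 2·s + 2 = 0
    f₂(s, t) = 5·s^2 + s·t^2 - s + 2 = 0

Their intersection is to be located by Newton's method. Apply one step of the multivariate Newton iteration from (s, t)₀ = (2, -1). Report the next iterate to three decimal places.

At (2, -1): F = (14.000, 22.000).
Jacobian J = [[-4·t + 2, -4·s], [10·s + t^2 - 1, 2·s·t]].
At the point, J = [[6.000, -8.000], [20.000, -4.000]] (det J = 136.000).
Solving J·Δ = −F gives Δ = (-0.882, 1.088).
Then the next iterate is (s, t)₁ = (1.118, 0.088).

(1.118, 0.088)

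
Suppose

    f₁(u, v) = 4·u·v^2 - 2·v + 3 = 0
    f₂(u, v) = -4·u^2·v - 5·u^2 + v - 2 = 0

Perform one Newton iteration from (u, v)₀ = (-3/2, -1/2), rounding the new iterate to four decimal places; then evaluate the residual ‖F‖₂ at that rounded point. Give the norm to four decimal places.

At (-3/2, -1/2): F = (2.5000, -9.2500).
Jacobian J = [[4·v^2, 8·u·v - 2], [-8·u·v - 10·u, -4·u^2 + 1]].
At the point, J = [[1.0000, 4.0000], [9.0000, -8.0000]] (det J = -44.0000).
Solving J·Δ = −F gives Δ = (0.3864, -0.7216).
Then the next iterate is (u, v)₁ = (-1.1136, -1.2216).
Re-evaluating at (-1.1136, -1.2216): F = (-1.204130, -3.362476), so ‖F‖₂ = 3.5716.

3.5716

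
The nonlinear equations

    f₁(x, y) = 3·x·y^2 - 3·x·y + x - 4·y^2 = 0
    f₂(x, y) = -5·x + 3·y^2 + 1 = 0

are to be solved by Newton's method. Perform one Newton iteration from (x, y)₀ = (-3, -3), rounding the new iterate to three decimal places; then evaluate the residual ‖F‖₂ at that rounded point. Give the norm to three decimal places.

At (-3, -3): F = (-147.000, 43.000).
Jacobian J = [[3·y^2 - 3·y + 1, 6·x·y - 3·x - 8·y], [-5, 6·y]].
At the point, J = [[37.000, 87.000], [-5.000, -18.000]] (det J = -231.000).
Solving J·Δ = −F gives Δ = (-4.740, 3.706).
Then the next iterate is (x, y)₁ = (-7.740, 0.706).
Re-evaluating at (-7.740, 0.706): F = (-4.91411, 41.19531), so ‖F‖₂ = 41.487.

41.487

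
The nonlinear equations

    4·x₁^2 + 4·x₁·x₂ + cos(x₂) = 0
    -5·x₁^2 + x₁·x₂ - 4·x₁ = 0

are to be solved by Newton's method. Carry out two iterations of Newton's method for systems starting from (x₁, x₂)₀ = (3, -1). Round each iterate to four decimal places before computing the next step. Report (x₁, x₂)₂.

(0.5253, -0.0989)

At (3, -1): F = (24.540302, -60.0000).
Jacobian J = [[8·x₁ + 4·x₂, 4·x₁ - sin(x₂)], [-10·x₁ + x₂ - 4, x₁]].
At the point, J = [[20.0000, 12.841471], [-35.0000, 3.0000]] (det J = 509.451484).
Solving J·Δ = −F gives Δ = (-1.6569, 0.6695).
Then the next iterate is (x₁, x₂)₁ = (1.3431, -0.3305).
Round to (1.3431, -0.3305) and repeat: F = (6.385972, -14.835883), J = [[9.4228, 5.696916], [-17.7615, 1.3431]].
Δ = (-0.8178, 0.2316), so (x₁, x₂)₂ = (0.5253, -0.0989).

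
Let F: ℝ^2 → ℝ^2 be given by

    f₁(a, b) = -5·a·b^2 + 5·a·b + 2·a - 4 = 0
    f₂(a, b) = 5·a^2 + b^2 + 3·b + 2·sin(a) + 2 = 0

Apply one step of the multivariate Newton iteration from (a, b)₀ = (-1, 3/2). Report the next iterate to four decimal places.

At (-1, 3/2): F = (-2.2500, 12.067058).
Jacobian J = [[-5·b^2 + 5·b + 2, -10·a·b + 5·a], [10·a + 2·cos(a), 2·b + 3]].
At the point, J = [[-1.7500, 10.0000], [-8.919395, 6.0000]] (det J = 78.693954).
Solving J·Δ = −F gives Δ = (1.7050, 0.5234).
Then the next iterate is (a, b)₁ = (0.7050, 2.0234).

(0.7050, 2.0234)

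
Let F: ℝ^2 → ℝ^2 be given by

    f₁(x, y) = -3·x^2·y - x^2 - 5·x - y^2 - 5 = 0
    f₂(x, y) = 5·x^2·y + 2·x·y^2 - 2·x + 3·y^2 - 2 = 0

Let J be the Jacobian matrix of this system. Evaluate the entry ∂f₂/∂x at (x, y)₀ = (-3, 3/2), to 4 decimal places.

-42.5000

∂f₂/∂x = 10·x·y + 2·y^2 - 2.
At (-3, 3/2) this is -42.5000.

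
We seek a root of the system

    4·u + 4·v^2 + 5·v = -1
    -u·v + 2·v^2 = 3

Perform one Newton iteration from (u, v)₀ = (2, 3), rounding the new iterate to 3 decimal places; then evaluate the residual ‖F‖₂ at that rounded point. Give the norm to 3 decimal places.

11.635

At (2, 3): F = (60.000, 9.000).
Jacobian J = [[4, 8·v + 5], [-v, -u + 4·v]].
At the point, J = [[4.000, 29.000], [-3.000, 10.000]] (det J = 127.000).
Solving J·Δ = −F gives Δ = (-2.669, -1.701).
Then the next iterate is (u, v)₁ = (-0.669, 1.299).
Re-evaluating at (-0.669, 1.299): F = (11.56860, 1.24383), so ‖F‖₂ = 11.635.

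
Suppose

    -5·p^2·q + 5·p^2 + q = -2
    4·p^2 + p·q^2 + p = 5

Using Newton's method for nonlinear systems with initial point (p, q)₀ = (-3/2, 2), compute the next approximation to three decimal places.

(-1.453, 1.362)

At (-3/2, 2): F = (-7.250, -3.500).
Jacobian J = [[-10·p·q + 10·p, -5·p^2 + 1], [8·p + q^2 + 1, 2·p·q]].
At the point, J = [[15.000, -10.250], [-7.000, -6.000]] (det J = -161.750).
Solving J·Δ = −F gives Δ = (0.047, -0.638).
Then the next iterate is (p, q)₁ = (-1.453, 1.362).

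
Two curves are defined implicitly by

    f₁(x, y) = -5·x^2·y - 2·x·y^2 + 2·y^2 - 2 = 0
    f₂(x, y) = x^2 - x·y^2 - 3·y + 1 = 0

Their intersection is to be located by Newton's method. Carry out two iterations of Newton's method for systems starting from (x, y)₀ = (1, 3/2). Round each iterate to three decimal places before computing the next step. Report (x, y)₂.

At (1, 3/2): F = (-9.500, -4.750).
Jacobian J = [[-10·x·y - 2·y^2, -5·x^2 - 4·x·y + 4·y], [2·x - y^2, -2·x·y - 3]].
At the point, J = [[-19.500, -5.000], [-0.250, -6.000]] (det J = 115.750).
Solving J·Δ = −F gives Δ = (-0.287, -0.780).
Then the next iterate is (x, y)₁ = (0.713, 0.720).
Round to (0.713, 0.720) and repeat: F = (-3.53257, -1.02125), J = [[-6.17040, -1.71528], [0.90760, -4.02672]].
Δ = (-0.472, -0.360), so (x, y)₂ = (0.241, 0.360).

(0.241, 0.360)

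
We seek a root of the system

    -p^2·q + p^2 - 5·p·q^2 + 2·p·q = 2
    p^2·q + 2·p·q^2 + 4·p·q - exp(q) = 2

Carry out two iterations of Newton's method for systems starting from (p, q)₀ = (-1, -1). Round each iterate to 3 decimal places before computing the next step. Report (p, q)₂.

At (-1, -1): F = (7.000, -1.36788).
Jacobian J = [[-2·p·q + 2·p - 5·q^2 + 2·q, -p^2 - 10·p·q + 2·p], [2·p·q + 2·q^2 + 4·q, p^2 + 4·p·q + 4·p - exp(q)]].
At the point, J = [[-11.000, -13.000], [0.000, 0.63212]] (det J = -6.95333).
Solving J·Δ = −F gives Δ = (-1.921, 2.164).
Then the next iterate is (p, q)₁ = (-2.921, 1.164).
Round to (-2.921, 1.164) and repeat: F = (9.58888, -16.78667), J = [[-3.48839, 19.62620], [0.56570, -19.95465]].
Δ = (-2.361, -0.908), so (p, q)₂ = (-5.282, 0.256).

(-5.282, 0.256)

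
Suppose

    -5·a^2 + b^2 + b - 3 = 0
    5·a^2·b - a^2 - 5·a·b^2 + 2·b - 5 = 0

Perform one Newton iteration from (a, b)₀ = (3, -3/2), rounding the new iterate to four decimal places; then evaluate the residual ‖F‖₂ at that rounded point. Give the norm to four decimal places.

At (3, -3/2): F = (-47.2500, -118.2500).
Jacobian J = [[-10·a, 2·b + 1], [10·a·b - 2·a - 5·b^2, 5·a^2 - 10·a·b + 2]].
At the point, J = [[-30.0000, -2.0000], [-62.2500, 92.0000]] (det J = -2884.5000).
Solving J·Δ = −F gives Δ = (-1.5890, 0.2102).
Then the next iterate is (a, b)₁ = (1.4110, -1.2898).
Re-evaluating at (1.4110, -1.2898): F = (-12.580821, -34.146556), so ‖F‖₂ = 36.3904.

36.3904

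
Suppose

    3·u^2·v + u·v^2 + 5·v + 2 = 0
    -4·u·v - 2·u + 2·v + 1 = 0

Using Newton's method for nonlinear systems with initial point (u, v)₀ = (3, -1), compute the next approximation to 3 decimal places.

(1.814, -0.737)

At (3, -1): F = (-27.000, 5.000).
Jacobian J = [[6·u·v + v^2, 3·u^2 + 2·u·v + 5], [-4·v - 2, -4·u + 2]].
At the point, J = [[-17.000, 26.000], [2.000, -10.000]] (det J = 118.000).
Solving J·Δ = −F gives Δ = (-1.186, 0.263).
Then the next iterate is (u, v)₁ = (1.814, -0.737).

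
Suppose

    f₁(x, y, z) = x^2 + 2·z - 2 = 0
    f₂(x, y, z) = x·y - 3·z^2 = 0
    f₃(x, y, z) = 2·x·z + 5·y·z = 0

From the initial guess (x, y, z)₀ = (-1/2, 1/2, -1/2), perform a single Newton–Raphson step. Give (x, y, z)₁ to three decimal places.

At (-1/2, 1/2, -1/2): F = (-2.750, -1.000, -0.750).
Jacobian J = [[2·x, 0, 2], [y, x, -6·z], [2·z, 5·z, 2·x + 5·y]].
At the point, J = [[-1.000, 0.000, 2.000], [0.500, -0.500, 3.000], [-1.000, -2.500, 1.500]] (det J = -10.250).
Solving J·Δ = −F gives Δ = (-1.396, 0.665, 0.677).
Then the next iterate is (x, y, z)₁ = (-1.896, 1.165, 0.177).

(-1.896, 1.165, 0.177)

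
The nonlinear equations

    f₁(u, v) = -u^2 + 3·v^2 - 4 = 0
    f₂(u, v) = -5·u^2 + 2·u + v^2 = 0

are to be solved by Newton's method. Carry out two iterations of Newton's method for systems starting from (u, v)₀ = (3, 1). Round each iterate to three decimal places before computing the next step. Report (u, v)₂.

At (3, 1): F = (-10.000, -38.000).
Jacobian J = [[-2·u, 6·v], [-10·u + 2, 2·v]].
At the point, J = [[-6.000, 6.000], [-28.000, 2.000]] (det J = 156.000).
Solving J·Δ = −F gives Δ = (-1.333, 0.333).
Then the next iterate is (u, v)₁ = (1.667, 1.333).
Round to (1.667, 1.333) and repeat: F = (-1.44822, -8.78356), J = [[-3.334, 7.998], [-14.670, 2.666]].
Δ = (-0.612, -0.074), so (u, v)₂ = (1.055, 1.259).

(1.055, 1.259)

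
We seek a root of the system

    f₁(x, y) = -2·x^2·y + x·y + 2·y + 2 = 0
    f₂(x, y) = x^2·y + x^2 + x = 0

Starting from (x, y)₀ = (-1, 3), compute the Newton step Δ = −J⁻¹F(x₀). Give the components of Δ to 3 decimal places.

At (-1, 3): F = (-1.000, 3.000).
Jacobian J = [[-4·x·y + y, -2·x^2 + x + 2], [2·x·y + 2·x + 1, x^2]].
At the point, J = [[15.000, -1.000], [-7.000, 1.000]] (det J = 8.000).
Solving J·Δ = −F gives Δ = (-0.250, -4.750).

(-0.250, -4.750)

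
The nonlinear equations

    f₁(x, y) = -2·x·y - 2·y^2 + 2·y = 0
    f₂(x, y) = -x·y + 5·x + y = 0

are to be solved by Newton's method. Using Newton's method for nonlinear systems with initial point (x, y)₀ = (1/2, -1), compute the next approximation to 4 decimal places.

At (1/2, -1): F = (-3.0000, 2.0000).
Jacobian J = [[-2·y, -2·x - 4·y + 2], [-y + 5, -x + 1]].
At the point, J = [[2.0000, 5.0000], [6.0000, 0.5000]] (det J = -29.0000).
Solving J·Δ = −F gives Δ = (-0.3966, 0.7586).
Then the next iterate is (x, y)₁ = (0.1034, -0.2414).

(0.1034, -0.2414)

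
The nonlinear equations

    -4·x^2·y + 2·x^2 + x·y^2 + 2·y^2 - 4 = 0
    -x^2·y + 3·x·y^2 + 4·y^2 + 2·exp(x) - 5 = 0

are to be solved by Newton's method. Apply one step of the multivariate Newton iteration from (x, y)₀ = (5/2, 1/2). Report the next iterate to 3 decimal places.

(1.690, 0.350)

At (5/2, 1/2): F = (-2.875, 19.11499).
Jacobian J = [[-8·x·y + 4·x + y^2, -4·x^2 + 2·x·y + 4·y], [-2·x·y + 3·y^2 + 2·exp(x), -x^2 + 6·x·y + 8·y]].
At the point, J = [[0.250, -20.500], [22.61499, 5.250]] (det J = 464.91975).
Solving J·Δ = −F gives Δ = (-0.810, -0.150).
Then the next iterate is (x, y)₁ = (1.690, 0.350).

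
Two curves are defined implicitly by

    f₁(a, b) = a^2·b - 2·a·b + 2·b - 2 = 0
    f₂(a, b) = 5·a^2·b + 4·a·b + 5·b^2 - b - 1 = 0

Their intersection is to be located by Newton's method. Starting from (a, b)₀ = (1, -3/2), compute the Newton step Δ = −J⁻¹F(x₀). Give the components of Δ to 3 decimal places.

(-1.250, 3.500)

At (1, -3/2): F = (-3.500, -1.750).
Jacobian J = [[2·a·b - 2·b, a^2 - 2·a + 2], [10·a·b + 4·b, 5·a^2 + 4·a + 10·b - 1]].
At the point, J = [[0.000, 1.000], [-21.000, -7.000]] (det J = 21.000).
Solving J·Δ = −F gives Δ = (-1.250, 3.500).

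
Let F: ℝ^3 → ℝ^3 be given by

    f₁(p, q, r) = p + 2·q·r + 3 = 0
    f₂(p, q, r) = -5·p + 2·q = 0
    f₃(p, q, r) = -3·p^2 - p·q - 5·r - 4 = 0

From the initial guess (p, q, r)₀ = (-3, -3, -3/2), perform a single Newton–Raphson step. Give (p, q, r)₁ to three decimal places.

(-1.091, -2.727, 0.182)

At (-3, -3, -3/2): F = (9.000, 9.000, -32.500).
Jacobian J = [[1, 2·r, 2·q], [-5, 2, 0], [-6·p - q, -p, -5]].
At the point, J = [[1.000, -3.000, -6.000], [-5.000, 2.000, 0.000], [21.000, 3.000, -5.000]] (det J = 407.000).
Solving J·Δ = −F gives Δ = (1.909, 0.273, 1.682).
Then the next iterate is (p, q, r)₁ = (-1.091, -2.727, 0.182).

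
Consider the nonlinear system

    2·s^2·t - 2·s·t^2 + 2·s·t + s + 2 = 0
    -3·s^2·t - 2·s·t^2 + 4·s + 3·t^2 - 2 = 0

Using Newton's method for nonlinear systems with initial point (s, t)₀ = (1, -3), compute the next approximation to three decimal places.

At (1, -3): F = (-27.000, 20.000).
Jacobian J = [[4·s·t - 2·t^2 + 2·t + 1, 2·s^2 - 4·s·t + 2·s], [-6·s·t - 2·t^2 + 4, -3·s^2 - 4·s·t + 6·t]].
At the point, J = [[-35.000, 16.000], [4.000, -9.000]] (det J = 251.000).
Solving J·Δ = −F gives Δ = (0.307, 2.359).
Then the next iterate is (s, t)₁ = (1.307, -0.641).

(1.307, -0.641)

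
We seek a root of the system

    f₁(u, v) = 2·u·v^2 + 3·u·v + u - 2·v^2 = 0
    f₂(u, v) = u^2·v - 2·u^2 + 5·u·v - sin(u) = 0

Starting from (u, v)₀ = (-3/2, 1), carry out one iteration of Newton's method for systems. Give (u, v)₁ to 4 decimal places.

(-0.6715, 0.5842)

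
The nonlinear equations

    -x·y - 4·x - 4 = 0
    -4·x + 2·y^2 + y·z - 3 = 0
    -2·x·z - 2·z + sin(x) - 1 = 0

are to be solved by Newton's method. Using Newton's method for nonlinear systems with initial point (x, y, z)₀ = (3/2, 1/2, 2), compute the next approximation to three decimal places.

(-0.767, 0.135, 1.781)

At (3/2, 1/2, 2): F = (-10.750, -7.500, -10.00251).
Jacobian J = [[-y - 4, -x, 0], [-4, 4·y + z, y], [-2·z + cos(x), 0, -2·x - 2]].
At the point, J = [[-4.500, -1.500, 0.000], [-4.000, 4.000, 0.500], [-3.92926, 0.000, -5.000]] (det J = 122.94695).
Solving J·Δ = −F gives Δ = (-2.267, -0.365, -0.219).
Then the next iterate is (x, y, z)₁ = (-0.767, 0.135, 1.781).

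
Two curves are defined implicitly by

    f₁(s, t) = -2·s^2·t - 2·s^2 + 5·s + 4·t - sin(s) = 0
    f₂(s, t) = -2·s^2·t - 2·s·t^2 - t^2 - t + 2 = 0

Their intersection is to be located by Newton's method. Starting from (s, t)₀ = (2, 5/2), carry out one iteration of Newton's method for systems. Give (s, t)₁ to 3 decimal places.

(1.850, 1.122)

At (2, 5/2): F = (-8.90930, -51.750).
Jacobian J = [[-4·s·t - 4·s - cos(s) + 5, -2·s^2 + 4], [-4·s·t - 2·t^2, -2·s^2 - 4·s·t - 2·t - 1]].
At the point, J = [[-22.58385, -4.000], [-32.500, -34.000]] (det J = 637.85101).
Solving J·Δ = −F gives Δ = (-0.150, -1.378).
Then the next iterate is (s, t)₁ = (1.850, 1.122).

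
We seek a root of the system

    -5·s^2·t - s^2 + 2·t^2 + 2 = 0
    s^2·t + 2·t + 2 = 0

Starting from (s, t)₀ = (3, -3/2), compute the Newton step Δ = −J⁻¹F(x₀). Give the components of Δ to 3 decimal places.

At (3, -3/2): F = (65.000, -14.500).
Jacobian J = [[-10·s·t - 2·s, -5·s^2 + 4·t], [2·s·t, s^2 + 2]].
At the point, J = [[39.000, -51.000], [-9.000, 11.000]] (det J = -30.000).
Solving J·Δ = −F gives Δ = (-0.817, 0.650).

(-0.817, 0.650)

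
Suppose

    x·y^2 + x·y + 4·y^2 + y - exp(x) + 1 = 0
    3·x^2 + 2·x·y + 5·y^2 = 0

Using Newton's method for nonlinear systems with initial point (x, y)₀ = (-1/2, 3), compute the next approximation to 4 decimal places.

(-0.6853, 1.5450)

At (-1/2, 3): F = (33.393469, 42.7500).
Jacobian J = [[y^2 + y - exp(x), 2·x·y + x + 8·y + 1], [6·x + 2·y, 2·x + 10·y]].
At the point, J = [[11.393469, 21.5000], [3.0000, 29.0000]] (det J = 265.910611).
Solving J·Δ = −F gives Δ = (-0.1853, -1.4550).
Then the next iterate is (x, y)₁ = (-0.6853, 1.5450).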